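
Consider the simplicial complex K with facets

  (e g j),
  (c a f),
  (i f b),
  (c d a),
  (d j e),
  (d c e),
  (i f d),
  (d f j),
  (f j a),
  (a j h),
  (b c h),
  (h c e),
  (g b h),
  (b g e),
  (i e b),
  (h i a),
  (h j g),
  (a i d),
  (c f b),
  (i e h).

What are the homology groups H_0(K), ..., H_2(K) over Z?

H_0 ≅ Z,  H_1 ≅ Z ⊕ Z/2Z,  H_2 = 0.

We work with the vertex ordering a < b < c < d < e < f < g < h < i < j. The simplices of K, each written with vertices in increasing order, are:

  0-simplices (10): a, b, c, d, e, f, g, h, i, j
  1-simplices (30): ac, ad, af, ah, ai, aj, bc, be, bf, bg, bh, bi, cd, ce, cf, ch, de, df, di, dj, eg, eh, ei, ej, fi, fj, gh, gj, hi, hj
  2-simplices (20): acd, acf, adi, afj, ahi, ahj, bcf, bch, beg, bei, bfi, bgh, cde, ceh, dej, dfi, dfj, egj, ehi, ghj

so the chain groups are C_0 ≅ Z^10, C_1 ≅ Z^30, C_2 ≅ Z^20.

∂_1: C_1 → C_0 maps an edge to its endpoints' difference, ∂[p,q] = q − p. For instance
  ∂gj = j − g.
The 10×30 boundary matrix has rank 9 and Smith normal form diag(1,1,1,1,1,1,1,1,1).

∂_2: C_2 → C_1 maps a triangle to the signed sum of its edges. For instance
  ∂acd = cd − ad + ac,
  ∂acf = cf − af + ac.
The resulting 30×20 matrix has rank 20, and its Smith normal form has invariant factors (1,1,1,1,1,1,1,1,1,1,1,1,1,1,1,1,1,1,1,2).

Computing H_k = (kernel of ∂_k) / (image of ∂_{k+1}):

  H_0: rank C_0 − rank ∂_1 = 10 − 9 = 1, and the invariant factors of ∂_1 are all 1, so H_0 ≅ Z.
  H_1: rank ker ∂_1 − rank ∂_2 = (30 − 9) − 20 = 1, and ∂_2 has invariant factor 2 > 1, so H_1 ≅ Z ⊕ Z/2Z.
  H_2: rank ker ∂_2 − rank ∂_3 = (20 − 20) − 0 = 0, and there is no ∂_3, so H_2 ≅ 0.

As a check, the Euler characteristic is 10 − 30 + 20 = 0, which agrees with 1 − 1 + 0 = 0.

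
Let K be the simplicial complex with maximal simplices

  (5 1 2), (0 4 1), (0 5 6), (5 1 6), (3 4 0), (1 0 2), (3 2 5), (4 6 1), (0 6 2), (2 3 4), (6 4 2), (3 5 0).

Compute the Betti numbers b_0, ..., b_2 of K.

b_0 = 1, b_1 = 0, b_2 = 0.

Order the vertices as 0 < 1 < 2 < 3 < 4 < 5 < 6. Listing each simplex with vertices in this order, K has dimension 2 with simplices:

  0-simplices (7): [0], [1], [2], [3], [4], [5], [6]
  1-simplices (18): [0,1], [0,2], [0,3], [0,4], [0,5], [0,6], [1,2], [1,4], [1,5], [1,6], [2,3], [2,4], [2,5], [2,6], [3,4], [3,5], [4,6], [5,6]
  2-simplices (12): [0,1,2], [0,1,4], [0,2,6], [0,3,4], [0,3,5], [0,5,6], [1,2,5], [1,4,6], [1,5,6], [2,3,4], [2,3,5], [2,4,6]

Hence C_0 ≅ Z^7, C_1 ≅ Z^18, C_2 ≅ Z^12.

The boundary map ∂_1: C_1 → C_0 sends each edge [p,q] (with p < q) to q − p. For instance
  ∂[0,3] = [3] − [0].
The 7×18 boundary matrix has rank 6 and Smith normal form diag(1,1,1,1,1,1).

Boundary ∂_2: C_2 → C_1 maps a triangle to the signed sum of its edges. For instance
  ∂[2,3,4] = [3,4] − [2,4] + [2,3],
  ∂[0,5,6] = [5,6] − [0,6] + [0,5].
As a 18×12 matrix over Z this has rank 12, with invariant factors (1,1,1,1,1,1,1,1,1,1,1,2).

Computing H_k = (kernel of ∂_k) / (image of ∂_{k+1}):

  H_0: rank C_0 − rank ∂_1 = 7 − 6 = 1, and the invariant factors of ∂_1 are all 1, so H_0 ≅ Z.
  H_1: rank ker ∂_1 − rank ∂_2 = (18 − 6) − 12 = 0, and ∂_2 has invariant factor 2 > 1, so H_1 ≅ Z/2.
  H_2: rank ker ∂_2 − rank ∂_3 = (12 − 12) − 0 = 0, and there is no ∂_3, so H_2 ≅ 0.

As a check, the Euler characteristic is 7 − 18 + 12 = 1, which agrees with 1 − 0 + 0 = 1.
(K is a triangulation of the real projective plane RP^2.)

Hence the Betti numbers are b_0 = 1, b_1 = 0, b_2 = 0.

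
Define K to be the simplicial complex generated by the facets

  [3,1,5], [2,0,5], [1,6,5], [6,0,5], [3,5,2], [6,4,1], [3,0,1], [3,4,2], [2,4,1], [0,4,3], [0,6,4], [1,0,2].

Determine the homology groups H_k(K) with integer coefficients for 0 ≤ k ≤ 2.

H_0 = Z,  H_1 = Z_2,  H_2 = 0.

K has 7 vertices, 18 edges, 12 triangles.
rank ∂_0 = 0, rank ∂_1 = 6 ⇒ b_0 = 7 − 0 − 6 = 1; all invariant factors of ∂_1 are 1 so no torsion. So H_0 ≅ Z.
rank ∂_1 = 6, rank ∂_2 = 12 ⇒ b_1 = 18 − 6 − 12 = 0; ∂_2 has invariant factor(s) [2] giving torsion. So H_1 ≅ Z_2.
rank ∂_2 = 12, rank ∂_3 = 0 ⇒ b_2 = 12 − 12 − 0 = 0. So H_2 ≅ 0.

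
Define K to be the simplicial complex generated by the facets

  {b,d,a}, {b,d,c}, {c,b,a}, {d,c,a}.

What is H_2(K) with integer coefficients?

We work with the vertex ordering a < b < c < d. The simplices of K, each written with vertices in increasing order, are:

  0-simplices (4): a, b, c, d
  1-simplices (6): ab, ac, ad, bc, bd, cd
  2-simplices (4): abc, abd, acd, bcd

giving chain groups C_0 ≅ Z^4, C_1 ≅ Z^6, C_2 ≅ Z^4.

Boundary ∂_1: C_1 → C_0 maps an edge to its endpoints' difference, ∂[p,q] = q − p. For instance
  ∂ab = b − a.
The 4×6 boundary matrix has rank 3 and Smith normal form diag(1,1,1).

Boundary ∂_2: C_2 → C_1 sends each 2-simplex [p,q,r] to [q,r] − [p,r] + [p,q]. For instance
  ∂acd = cd − ad + ac,
  ∂abd = bd − ad + ab.
The 6×4 boundary matrix has rank 3 and Smith normal form diag(1,1,1).

Reading off H_k = ker ∂_k / im ∂_{k+1}:

  H_2: rank ker ∂_2 − rank ∂_3 = (4 − 3) − 0 = 1, and there is no ∂_3, so H_2 ≅ Z.

(K is a triangulation of the 2-sphere S^2.)

H_2 = Z.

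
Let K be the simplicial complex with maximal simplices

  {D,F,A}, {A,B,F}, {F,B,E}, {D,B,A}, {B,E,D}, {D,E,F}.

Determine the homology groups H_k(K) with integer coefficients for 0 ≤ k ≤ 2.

Fix the vertex order A < B < D < E < F and write every simplex with vertices in increasing order. Then dim K = 2 and the simplices of K are:

  0-simplices (5): A, B, D, E, F
  1-simplices (9): AB, AD, AF, BD, BE, BF, DE, DF, EF
  2-simplices (6): ABD, ABF, ADF, BDE, BEF, DEF

giving chain groups C_0 ≅ Z^5, C_1 ≅ Z^9, C_2 ≅ Z^6.

Boundary ∂_1: C_1 → C_0 maps an edge to its endpoints' difference, ∂[p,q] = q − p. For instance
  ∂BF = F − B.
This gives a 5×9 integer matrix of rank 4; reducing to Smith normal form yields diagonal entries (1,1,1,1).

Boundary ∂_2: C_2 → C_1 maps a triangle to the signed sum of its edges. For instance
  ∂BDE = DE − BE + BD,
  ∂DEF = EF − DF + DE.
As a 9×6 matrix over Z this has rank 5, with invariant factors (1,1,1,1,1).

Computing H_k = (kernel of ∂_k) / (image of ∂_{k+1}):

  H_0: rank C_0 − rank ∂_1 = 5 − 4 = 1, and the invariant factors of ∂_1 are all 1, so H_0 ≅ Z.
  H_1: rank ker ∂_1 − rank ∂_2 = (9 − 4) − 5 = 0, and the invariant factors of ∂_2 are all 1, so H_1 ≅ 0.
  H_2: rank ker ∂_2 − rank ∂_3 = (6 − 5) − 0 = 1, and there is no ∂_3, so H_2 ≅ Z.

H_0 ≅ Z,  H_1 = 0,  H_2 ≅ Z.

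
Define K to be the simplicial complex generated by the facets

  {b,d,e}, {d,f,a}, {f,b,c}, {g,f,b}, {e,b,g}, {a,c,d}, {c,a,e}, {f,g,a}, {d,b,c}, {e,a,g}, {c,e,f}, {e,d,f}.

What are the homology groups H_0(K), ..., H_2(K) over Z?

H_0 ≅ Z,  H_1 ≅ Z/2,  H_2 = 0.

Order the vertices as a < b < c < d < e < f < g. Listing each simplex with vertices in this order, K has dimension 2 with simplices:

  0-simplices (7): a, b, c, d, e, f, g
  1-simplices (18): ac, ad, ae, af, ag, bc, bd, be, bf, bg, cd, ce, cf, de, df, ef, eg, fg
  2-simplices (12): acd, ace, adf, aeg, afg, bcd, bcf, bde, beg, bfg, cef, def

so the chain groups are C_0 ≅ Z^7, C_1 ≅ Z^18, C_2 ≅ Z^12.

Boundary ∂_1: C_1 → C_0 sends each edge [p,q] (with p < q) to q − p. For instance
  ∂bd = d − b.
The resulting 7×18 matrix has rank 6, and its Smith normal form has invariant factors (1,1,1,1,1,1).

Boundary ∂_2: C_2 → C_1 sends each 2-simplex [p,q,r] to [q,r] − [p,r] + [p,q]. For instance
  ∂bde = de − be + bd,
  ∂afg = fg − ag + af.
As a 18×12 matrix over Z this has rank 12, with invariant factors (1,1,1,1,1,1,1,1,1,1,1,2).

Reading off H_k = ker ∂_k / im ∂_{k+1}:

  H_0: rank C_0 − rank ∂_1 = 7 − 6 = 1, and the invariant factors of ∂_1 are all 1, so H_0 = Z.
  H_1: rank ker ∂_1 − rank ∂_2 = (18 − 6) − 12 = 0, and ∂_2 has invariant factor 2 > 1, so H_1 = Z/2.
  H_2: rank ker ∂_2 − rank ∂_3 = (12 − 12) − 0 = 0, and there is no ∂_3, so H_2 = 0.

As a check, the Euler characteristic is 7 − 18 + 12 = 1, which agrees with 1 − 0 + 0 = 1.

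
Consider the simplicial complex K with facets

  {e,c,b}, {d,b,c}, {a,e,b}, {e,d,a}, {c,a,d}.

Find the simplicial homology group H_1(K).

H_1 ≅ Z.

Fix the vertex order a < b < c < d < e and write every simplex with vertices in increasing order. Then dim K = 2 and the simplices of K are:

  0-simplices (5): a, b, c, d, e
  1-simplices (10): ab, ac, ad, ae, bc, bd, be, cd, ce, de
  2-simplices (5): abe, acd, ade, bcd, bce

so the chain groups are C_0 ≅ Z^5, C_1 ≅ Z^10, C_2 ≅ Z^5.

∂_1: C_1 → C_0 sends each edge [p,q] (with p < q) to q − p.
The resulting 5×10 matrix has rank 4, and its Smith normal form has invariant factors (1,1,1,1).

∂_2: C_2 → C_1 sends each 2-simplex [p,q,r] to [q,r] − [p,r] + [p,q]. For instance
  ∂acd = cd − ad + ac,
  ∂abe = be − ae + ab.
This gives a 10×5 integer matrix of rank 5; reducing to Smith normal form yields diagonal entries (1,1,1,1,1).

Computing H_k = (kernel of ∂_k) / (image of ∂_{k+1}):

  H_1: rank ker ∂_1 − rank ∂_2 = (10 − 4) − 5 = 1, and the invariant factors of ∂_2 are all 1, so H_1 ≅ Z.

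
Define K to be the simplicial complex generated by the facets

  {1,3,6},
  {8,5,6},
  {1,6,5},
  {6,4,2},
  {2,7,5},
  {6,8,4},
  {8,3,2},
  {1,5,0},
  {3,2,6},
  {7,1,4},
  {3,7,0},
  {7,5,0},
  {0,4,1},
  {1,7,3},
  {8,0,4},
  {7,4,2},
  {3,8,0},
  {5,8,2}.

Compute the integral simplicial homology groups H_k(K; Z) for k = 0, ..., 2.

H_0 = Z,  H_1 = Z ⊕ Z_2,  H_2 = 0.

We work with the vertex ordering 0 < 1 < 2 < 3 < 4 < 5 < 6 < 7 < 8. The simplices of K, each written with vertices in increasing order, are:

  0-simplices (9): [0], [1], [2], [3], [4], [5], [6], [7], [8]
  1-simplices (27): (27 of them)
  2-simplices (18): [0,1,4], [0,1,5], [0,3,7], [0,3,8], [0,4,8], [0,5,7], [1,3,6], [1,3,7], [1,4,7], [1,5,6], [2,3,6], [2,3,8], [2,4,6], [2,4,7], [2,5,7], [2,5,8], [4,6,8], [5,6,8]

Hence C_0 ≅ Z^9, C_1 ≅ Z^27, C_2 ≅ Z^18.

Boundary ∂_1: C_1 → C_0 is given by ∂[p,q] = [q] − [p].
The 9×27 boundary matrix has rank 8 and Smith normal form diag(1,1,1,1,1,1,1,1).

The boundary map ∂_2: C_2 → C_1 acts by ∂[p,q,r] = [q,r] − [p,r] + [p,q]. For instance
  ∂[5,6,8] = [6,8] − [5,8] + [5,6],
  ∂[1,3,6] = [3,6] − [1,6] + [1,3].
The resulting 27×18 matrix has rank 18, and its Smith normal form has invariant factors (1,1,1,1,1,1,1,1,1,1,1,1,1,1,1,1,1,2).

Reading off H_k = ker ∂_k / im ∂_{k+1}:

  H_0: rank C_0 − rank ∂_1 = 9 − 8 = 1, and the invariant factors of ∂_1 are all 1, so H_0 = Z.
  H_1: rank ker ∂_1 − rank ∂_2 = (27 − 8) − 18 = 1, and ∂_2 has invariant factor 2 > 1, so H_1 = Z ⊕ Z_2.
  H_2: rank ker ∂_2 − rank ∂_3 = (18 − 18) − 0 = 0, and there is no ∂_3, so H_2 = 0.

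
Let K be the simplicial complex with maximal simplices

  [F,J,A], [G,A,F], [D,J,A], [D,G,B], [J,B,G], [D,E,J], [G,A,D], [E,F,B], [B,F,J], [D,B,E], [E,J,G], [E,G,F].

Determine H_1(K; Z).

Fix the vertex order A < B < D < E < F < G < J and write every simplex with vertices in increasing order. Then dim K = 2 and the simplices of K are:

  0-simplices (7): A, B, D, E, F, G, J
  1-simplices (18): AD, AF, AG, AJ, BD, BE, BF, BG, BJ, DE, DG, DJ, EF, EG, EJ, FG, FJ, GJ
  2-simplices (12): ADG, ADJ, AFG, AFJ, BDE, BDG, BEF, BFJ, BGJ, DEJ, EFG, EGJ

giving chain groups C_0 ≅ Z^7, C_1 ≅ Z^18, C_2 ≅ Z^12.

Boundary ∂_1: C_1 → C_0 is given by ∂[p,q] = [q] − [p].
The 7×18 boundary matrix has rank 6 and Smith normal form diag(1,1,1,1,1,1).

Boundary ∂_2: C_2 → C_1 acts by ∂[p,q,r] = [q,r] − [p,r] + [p,q]. For instance
  ∂AFG = FG − AG + AF,
  ∂ADJ = DJ − AJ + AD.
As a 18×12 matrix over Z this has rank 12, with invariant factors (1,1,1,1,1,1,1,1,1,1,1,2).

Now H_k = ker ∂_k / im ∂_{k+1}, so:

  H_1: rank ker ∂_1 − rank ∂_2 = (18 − 6) − 12 = 0, and ∂_2 has invariant factor 2 > 1, so H_1 ≅ Z/2.

H_1 ≅ Z/2.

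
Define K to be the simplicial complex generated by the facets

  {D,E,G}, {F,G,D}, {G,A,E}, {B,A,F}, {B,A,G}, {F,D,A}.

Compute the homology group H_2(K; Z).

We work with the vertex ordering A < B < D < E < F < G. The simplices of K, each written with vertices in increasing order, are:

  0-simplices (6): A, B, D, E, F, G
  1-simplices (12): AB, AD, AE, AF, AG, BF, BG, DE, DF, DG, EG, FG
  2-simplices (6): ABF, ABG, ADF, AEG, DEG, DFG

so the chain groups are C_0 ≅ Z^6, C_1 ≅ Z^12, C_2 ≅ Z^6.

Boundary ∂_1: C_1 → C_0 is given by ∂[p,q] = [q] − [p].
This gives a 6×12 integer matrix of rank 5; reducing to Smith normal form yields diagonal entries (1,1,1,1,1).

The boundary map ∂_2: C_2 → C_1 acts by ∂[p,q,r] = [q,r] − [p,r] + [p,q]. For instance
  ∂AEG = EG − AG + AE,
  ∂DFG = FG − DG + DF.
The resulting 12×6 matrix has rank 6, and its Smith normal form has invariant factors (1,1,1,1,1,1).

Reading off H_k = ker ∂_k / im ∂_{k+1}:

  H_2: rank ker ∂_2 − rank ∂_3 = (6 − 6) − 0 = 0, and there is no ∂_3, so H_2 = 0.

(K is a triangulation of the cylinder S^1 x I.)

H_2 = 0.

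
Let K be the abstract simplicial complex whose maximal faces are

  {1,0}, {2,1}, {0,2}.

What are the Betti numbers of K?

b_0 = 1, b_1 = 1.

K has 3 vertices, 3 edges.
rank ∂_0 = 0, rank ∂_1 = 2 ⇒ b_0 = 3 − 0 − 2 = 1; all invariant factors of ∂_1 are 1 so no torsion. So H_0 ≅ Z.
rank ∂_1 = 2, rank ∂_2 = 0 ⇒ b_1 = 3 − 2 − 0 = 1. So H_1 ≅ Z.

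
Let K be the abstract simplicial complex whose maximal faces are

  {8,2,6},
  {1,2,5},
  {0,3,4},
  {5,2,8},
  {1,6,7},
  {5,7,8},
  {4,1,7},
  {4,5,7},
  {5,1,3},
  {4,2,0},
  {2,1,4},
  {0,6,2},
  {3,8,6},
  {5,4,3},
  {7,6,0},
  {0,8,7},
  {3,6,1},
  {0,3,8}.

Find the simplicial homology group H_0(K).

H_0 ≅ Z.

Take the total order 0 < 1 < 2 < 3 < 4 < 5 < 6 < 7 < 8 on the vertex set. Then K (dimension 2) consists of the simplices:

  0-simplices (9): [0], [1], [2], [3], [4], [5], [6], [7], [8]
  1-simplices (27): (27 of them)
  2-simplices (18): [0,2,4], [0,2,6], [0,3,4], [0,3,8], [0,6,7], [0,7,8], [1,2,4], [1,2,5], [1,3,5], [1,3,6], [1,4,7], [1,6,7], [2,5,8], [2,6,8], [3,4,5], [3,6,8], [4,5,7], [5,7,8]

Hence C_0 ≅ Z^9, C_1 ≅ Z^27, C_2 ≅ Z^18.

Boundary ∂_1: C_1 → C_0 maps an edge to its endpoints' difference, ∂[p,q] = q − p. For instance
  ∂[3,8] = [8] − [3].
The 9×27 boundary matrix has rank 8 and Smith normal form diag(1,1,1,1,1,1,1,1).

The boundary map ∂_2: C_2 → C_1 maps a triangle to the signed sum of its edges. For instance
  ∂[1,6,7] = [6,7] − [1,7] + [1,6],
  ∂[1,2,4] = [2,4] − [1,4] + [1,2].
This gives a 27×18 integer matrix of rank 18; reducing to Smith normal form yields diagonal entries (1,1,1,1,1,1,1,1,1,1,1,1,1,1,1,1,1,2).

Reading off H_k = ker ∂_k / im ∂_{k+1}:

  H_0: rank C_0 − rank ∂_1 = 9 − 8 = 1, and the invariant factors of ∂_1 are all 1, so H_0 = Z.

(K is a triangulation of the Klein bottle.)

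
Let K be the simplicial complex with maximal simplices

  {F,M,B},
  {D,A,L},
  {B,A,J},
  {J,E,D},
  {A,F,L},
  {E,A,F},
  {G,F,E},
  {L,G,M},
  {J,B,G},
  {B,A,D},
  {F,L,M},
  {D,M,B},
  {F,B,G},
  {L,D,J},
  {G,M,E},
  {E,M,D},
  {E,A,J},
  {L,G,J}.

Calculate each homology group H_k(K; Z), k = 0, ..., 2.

Fix the vertex order A < B < D < E < F < G < J < L < M and write every simplex with vertices in increasing order. Then dim K = 2 and the simplices of K are:

  0-simplices (9): A, B, D, E, F, G, J, L, M
  1-simplices (27): AB, AD, AE, AF, AJ, AL, BD, BF, BG, BJ, BM, DE, DJ, DL, DM, EF, EG, EJ, EM, FG, FL, FM, GJ, GL, GM, JL, LM
  2-simplices (18): ABD, ABJ, ADL, AEF, AEJ, AFL, BDM, BFG, BFM, BGJ, DEJ, DEM, DJL, EFG, EGM, FLM, GJL, GLM

giving chain groups C_0 ≅ Z^9, C_1 ≅ Z^27, C_2 ≅ Z^18.

Boundary ∂_1: C_1 → C_0 maps an edge to its endpoints' difference, ∂[p,q] = q − p.
As a 9×27 matrix over Z this has rank 8, with invariant factors (1,1,1,1,1,1,1,1).

The boundary map ∂_2: C_2 → C_1 sends each 2-simplex [p,q,r] to [q,r] − [p,r] + [p,q]. For instance
  ∂AFL = FL − AL + AF,
  ∂AEJ = EJ − AJ + AE.
This gives a 27×18 integer matrix of rank 18; reducing to Smith normal form yields diagonal entries (1,1,1,1,1,1,1,1,1,1,1,1,1,1,1,1,1,2).

From H_k ≅ ker(∂_k) / im(∂_{k+1}) we obtain:

  H_0: rank C_0 − rank ∂_1 = 9 − 8 = 1, and the invariant factors of ∂_1 are all 1, so H_0 ≅ Z.
  H_1: rank ker ∂_1 − rank ∂_2 = (27 − 8) − 18 = 1, and ∂_2 has invariant factor 2 > 1, so H_1 ≅ Z × Z/2.
  H_2: rank ker ∂_2 − rank ∂_3 = (18 − 18) − 0 = 0, and there is no ∂_3, so H_2 ≅ 0.

H_0 ≅ Z,  H_1 ≅ Z × Z/2,  H_2 = 0.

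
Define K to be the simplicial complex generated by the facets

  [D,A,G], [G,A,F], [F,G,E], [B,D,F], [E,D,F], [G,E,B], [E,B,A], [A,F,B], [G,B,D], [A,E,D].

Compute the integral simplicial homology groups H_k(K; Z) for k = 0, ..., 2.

Order the vertices as A < B < D < E < F < G. Listing each simplex with vertices in this order, K has dimension 2 with simplices:

  0-simplices (6): A, B, D, E, F, G
  1-simplices (15): AB, AD, AE, AF, AG, BD, BE, BF, BG, DE, DF, DG, EF, EG, FG
  2-simplices (10): ABE, ABF, ADE, ADG, AFG, BDF, BDG, BEG, DEF, EFG

giving chain groups C_0 ≅ Z^6, C_1 ≅ Z^15, C_2 ≅ Z^10.

Boundary ∂_1: C_1 → C_0 is given by ∂[p,q] = [q] − [p]. For instance
  ∂DE = E − D.
The resulting 6×15 matrix has rank 5, and its Smith normal form has invariant factors (1,1,1,1,1).

∂_2: C_2 → C_1 acts by ∂[p,q,r] = [q,r] − [p,r] + [p,q]. For instance
  ∂BDF = DF − BF + BD,
  ∂DEF = EF − DF + DE.
The 15×10 boundary matrix has rank 10 and Smith normal form diag(1,1,1,1,1,1,1,1,1,2).

Reading off H_k = ker ∂_k / im ∂_{k+1}:

  H_0: rank C_0 − rank ∂_1 = 6 − 5 = 1, and the invariant factors of ∂_1 are all 1, so H_0 = Z.
  H_1: rank ker ∂_1 − rank ∂_2 = (15 − 5) − 10 = 0, and ∂_2 has invariant factor 2 > 1, so H_1 = Z_2.
  H_2: rank ker ∂_2 − rank ∂_3 = (10 − 10) − 0 = 0, and there is no ∂_3, so H_2 = 0.

(K is a triangulation of the real projective plane RP^2.)

H_0 = Z,  H_1 = Z_2,  H_2 = 0.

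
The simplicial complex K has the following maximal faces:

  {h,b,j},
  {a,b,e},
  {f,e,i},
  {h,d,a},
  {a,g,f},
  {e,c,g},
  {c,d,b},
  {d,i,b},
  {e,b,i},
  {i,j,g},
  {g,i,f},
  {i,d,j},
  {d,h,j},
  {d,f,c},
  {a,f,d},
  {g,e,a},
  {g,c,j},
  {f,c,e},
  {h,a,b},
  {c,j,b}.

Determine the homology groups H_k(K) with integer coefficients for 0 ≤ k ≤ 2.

H_0 ≅ Z,  H_1 ≅ Z ⊕ Z_2,  H_2 = 0.

Order the vertices as a < b < c < d < e < f < g < h < i < j. Listing each simplex with vertices in this order, K has dimension 2 with simplices:

  0-simplices (10): a, b, c, d, e, f, g, h, i, j
  1-simplices (30): ab, ad, ae, af, ag, ah, bc, bd, be, bh, bi, bj, cd, ce, cf, cg, cj, df, dh, di, dj, ef, eg, ei, fg, fi, gi, gj, hj, ij
  2-simplices (20): abe, abh, adf, adh, aeg, afg, bcd, bcj, bdi, bei, bhj, cdf, cef, ceg, cgj, dhj, dij, efi, fgi, gij

Hence C_0 ≅ Z^10, C_1 ≅ Z^30, C_2 ≅ Z^20.

∂_1: C_1 → C_0 maps an edge to its endpoints' difference, ∂[p,q] = q − p.
The 10×30 boundary matrix has rank 9 and Smith normal form diag(1,1,1,1,1,1,1,1,1).

Boundary ∂_2: C_2 → C_1 maps a triangle to the signed sum of its edges. For instance
  ∂cgj = gj − cj + cg,
  ∂cdf = df − cf + cd.
The 30×20 boundary matrix has rank 20 and Smith normal form diag(1,1,1,1,1,1,1,1,1,1,1,1,1,1,1,1,1,1,1,2).

Reading off H_k = ker ∂_k / im ∂_{k+1}:

  H_0: rank C_0 − rank ∂_1 = 10 − 9 = 1, and the invariant factors of ∂_1 are all 1, so H_0 ≅ Z.
  H_1: rank ker ∂_1 − rank ∂_2 = (30 − 9) − 20 = 1, and ∂_2 has invariant factor 2 > 1, so H_1 ≅ Z ⊕ Z_2.
  H_2: rank ker ∂_2 − rank ∂_3 = (20 − 20) − 0 = 0, and there is no ∂_3, so H_2 ≅ 0.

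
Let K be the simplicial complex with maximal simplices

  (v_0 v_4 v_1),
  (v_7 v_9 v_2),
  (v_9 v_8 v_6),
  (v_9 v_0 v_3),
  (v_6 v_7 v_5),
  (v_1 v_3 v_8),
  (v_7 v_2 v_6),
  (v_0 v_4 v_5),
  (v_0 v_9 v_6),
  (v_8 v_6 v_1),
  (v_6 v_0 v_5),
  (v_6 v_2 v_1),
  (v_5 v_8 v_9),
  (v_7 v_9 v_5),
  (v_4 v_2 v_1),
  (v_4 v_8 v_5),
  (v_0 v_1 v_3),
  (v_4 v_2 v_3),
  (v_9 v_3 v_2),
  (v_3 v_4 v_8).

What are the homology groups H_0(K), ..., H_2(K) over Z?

We work with the vertex ordering v_0 < v_1 < v_2 < v_3 < v_4 < v_5 < v_6 < v_7 < v_8 < v_9. The simplices of K, each written with vertices in increasing order, are:

  0-simplices (10): [v_0], [v_1], [v_2], [v_3], [v_4], [v_5], [v_6], [v_7], [v_8], [v_9]
  1-simplices (30): (30 of them)
  2-simplices (20): (20 of them)

giving chain groups C_0 ≅ Z^10, C_1 ≅ Z^30, C_2 ≅ Z^20.

The boundary map ∂_1: C_1 → C_0 maps an edge to its endpoints' difference, ∂[p,q] = q − p. For instance
  ∂[v_1,v_2] = [v_2] − [v_1].
As a 10×30 matrix over Z this has rank 9, with invariant factors (1,1,1,1,1,1,1,1,1).

Boundary ∂_2: C_2 → C_1 acts by ∂[p,q,r] = [q,r] − [p,r] + [p,q]. For instance
  ∂[v_0,v_4,v_5] = [v_4,v_5] − [v_0,v_5] + [v_0,v_4],
  ∂[v_5,v_7,v_9] = [v_7,v_9] − [v_5,v_9] + [v_5,v_7].
The resulting 30×20 matrix has rank 20, and its Smith normal form has invariant factors (1,1,1,1,1,1,1,1,1,1,1,1,1,1,1,1,1,1,1,2).

Computing H_k = (kernel of ∂_k) / (image of ∂_{k+1}):

  H_0: rank C_0 − rank ∂_1 = 10 − 9 = 1, and the invariant factors of ∂_1 are all 1, so H_0 ≅ Z.
  H_1: rank ker ∂_1 − rank ∂_2 = (30 − 9) − 20 = 1, and ∂_2 has invariant factor 2 > 1, so H_1 ≅ Z × Z/2.
  H_2: rank ker ∂_2 − rank ∂_3 = (20 − 20) − 0 = 0, and there is no ∂_3, so H_2 ≅ 0.

As a check, the Euler characteristic is 10 − 30 + 20 = 0, which agrees with 1 − 1 + 0 = 0.

H_0 = Z,  H_1 = Z × Z/2,  H_2 = 0.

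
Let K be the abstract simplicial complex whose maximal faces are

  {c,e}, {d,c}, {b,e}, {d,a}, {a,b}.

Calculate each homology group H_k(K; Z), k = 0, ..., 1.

Take the total order a < b < c < d < e on the vertex set. Then K (dimension 1) consists of the simplices:

  0-simplices (5): a, b, c, d, e
  1-simplices (5): ab, ad, be, cd, ce

Hence C_0 ≅ Z^5, C_1 ≅ Z^5.

∂_1: C_1 → C_0 maps an edge to its endpoints' difference, ∂[p,q] = q − p. For instance
  ∂cd = d − c.
As a 5×5 matrix over Z this has rank 4, with invariant factors (1,1,1,1).

Reading off H_k = ker ∂_k / im ∂_{k+1}:

  H_0: rank C_0 − rank ∂_1 = 5 − 4 = 1, and the invariant factors of ∂_1 are all 1, so H_0 = Z.
  H_1: rank ker ∂_1 − rank ∂_2 = (5 − 4) − 0 = 1, and there is no ∂_2, so H_1 = Z.

(K is a triangulation of the circle S^1.)

H_0 ≅ Z,  H_1 ≅ Z.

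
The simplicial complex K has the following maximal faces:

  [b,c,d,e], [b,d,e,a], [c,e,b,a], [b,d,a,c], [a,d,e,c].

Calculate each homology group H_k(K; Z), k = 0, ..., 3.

H_0 = Z,  H_1 = 0,  H_2 = 0,  H_3 = Z.

Order the vertices as a < b < c < d < e. Listing each simplex with vertices in this order, K has dimension 3 with simplices:

  0-simplices (5): a, b, c, d, e
  1-simplices (10): ab, ac, ad, ae, bc, bd, be, cd, ce, de
  2-simplices (10): abc, abd, abe, acd, ace, ade, bcd, bce, bde, cde
  3-simplices (5): abcd, abce, abde, acde, bcde

so the chain groups are C_0 ≅ Z^5, C_1 ≅ Z^10, C_2 ≅ Z^10, C_3 ≅ Z^5.

∂_1: C_1 → C_0 sends each edge [p,q] (with p < q) to q − p.
As a 5×10 matrix over Z this has rank 4, with invariant factors (1,1,1,1).

Boundary ∂_2: C_2 → C_1 acts by ∂[p,q,r] = [q,r] − [p,r] + [p,q]. For instance
  ∂acd = cd − ad + ac,
  ∂bcd = cd − bd + bc.
The resulting 10×10 matrix has rank 6, and its Smith normal form has invariant factors (1,1,1,1,1,1).

Boundary ∂_3: C_3 → C_2 sends each 3-simplex σ to the alternating sum Σ_i (−1)^i (σ with its i-th vertex removed). For instance
  ∂bcde = cde − bde + bce − bcd,
  ∂abde = bde − ade + abe − abd.
The resulting 10×5 matrix has rank 4, and its Smith normal form has invariant factors (1,1,1,1).

Reading off H_k = ker ∂_k / im ∂_{k+1}:

  H_0: rank C_0 − rank ∂_1 = 5 − 4 = 1, and the invariant factors of ∂_1 are all 1, so H_0 = Z.
  H_1: rank ker ∂_1 − rank ∂_2 = (10 − 4) − 6 = 0, and the invariant factors of ∂_2 are all 1, so H_1 = 0.
  H_2: rank ker ∂_2 − rank ∂_3 = (10 − 6) − 4 = 0, and the invariant factors of ∂_3 are all 1, so H_2 = 0.
  H_3: rank ker ∂_3 − rank ∂_4 = (5 − 4) − 0 = 1, and there is no ∂_4, so H_3 = Z.

(K is a triangulation of the 3-sphere S^3.)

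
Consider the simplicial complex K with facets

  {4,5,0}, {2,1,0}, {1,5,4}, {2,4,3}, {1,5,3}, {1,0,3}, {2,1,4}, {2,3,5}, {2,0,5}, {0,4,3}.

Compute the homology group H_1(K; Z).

H_1 ≅ Z_2.

K has 6 vertices, 15 edges, 10 triangles.
rank ∂_1 = 5, rank ∂_2 = 10 ⇒ b_1 = 15 − 5 − 10 = 0; ∂_2 has invariant factor(s) [2] giving torsion. So H_1 ≅ Z_2.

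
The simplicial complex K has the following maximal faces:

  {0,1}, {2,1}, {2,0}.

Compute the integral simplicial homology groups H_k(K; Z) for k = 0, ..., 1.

H_0 = Z,  H_1 = Z.

Take the total order 0 < 1 < 2 on the vertex set. Then K (dimension 1) consists of the simplices:

  0-simplices (3): [0], [1], [2]
  1-simplices (3): [0,1], [0,2], [1,2]

Hence C_0 ≅ Z^3, C_1 ≅ Z^3.

∂_1: C_1 → C_0 maps an edge to its endpoints' difference, ∂[p,q] = q − p.
The resulting 3×3 matrix has rank 2, and its Smith normal form has invariant factors (1,1).

Now H_k = ker ∂_k / im ∂_{k+1}, so:

  H_0: rank C_0 − rank ∂_1 = 3 − 2 = 1, and the invariant factors of ∂_1 are all 1, so H_0 ≅ Z.
  H_1: rank ker ∂_1 − rank ∂_2 = (3 − 2) − 0 = 1, and there is no ∂_2, so H_1 ≅ Z.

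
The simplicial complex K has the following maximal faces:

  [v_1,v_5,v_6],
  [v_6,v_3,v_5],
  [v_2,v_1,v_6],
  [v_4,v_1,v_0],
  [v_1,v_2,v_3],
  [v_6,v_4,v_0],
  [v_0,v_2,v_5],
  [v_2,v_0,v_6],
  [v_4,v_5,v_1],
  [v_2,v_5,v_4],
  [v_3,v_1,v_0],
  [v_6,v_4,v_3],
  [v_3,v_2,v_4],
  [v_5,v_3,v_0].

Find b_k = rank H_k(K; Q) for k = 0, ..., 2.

We work with the vertex ordering v_0 < v_1 < v_2 < v_3 < v_4 < v_5 < v_6. The simplices of K, each written with vertices in increasing order, are:

  0-simplices (7): [v_0], [v_1], [v_2], [v_3], [v_4], [v_5], [v_6]
  1-simplices (21): (21 of them)
  2-simplices (14): (14 of them)

so the chain groups are C_0 ≅ Z^7, C_1 ≅ Z^21, C_2 ≅ Z^14.

The boundary map ∂_1: C_1 → C_0 maps an edge to its endpoints' difference, ∂[p,q] = q − p. For instance
  ∂[v_0,v_5] = [v_5] − [v_0].
As a 7×21 matrix over Z this has rank 6, with invariant factors (1,1,1,1,1,1).

The boundary map ∂_2: C_2 → C_1 sends each 2-simplex [p,q,r] to [q,r] − [p,r] + [p,q]. For instance
  ∂[v_1,v_5,v_6] = [v_5,v_6] − [v_1,v_6] + [v_1,v_5],
  ∂[v_0,v_4,v_6] = [v_4,v_6] − [v_0,v_6] + [v_0,v_4].
As a 21×14 matrix over Z this has rank 13, with invariant factors (1,1,1,1,1,1,1,1,1,1,1,1,1).

Computing H_k = (kernel of ∂_k) / (image of ∂_{k+1}):

  H_0: rank C_0 − rank ∂_1 = 7 − 6 = 1, and the invariant factors of ∂_1 are all 1, so H_0 ≅ Z.
  H_1: rank ker ∂_1 − rank ∂_2 = (21 − 6) − 13 = 2, and the invariant factors of ∂_2 are all 1, so H_1 ≅ Z^2.
  H_2: rank ker ∂_2 − rank ∂_3 = (14 − 13) − 0 = 1, and there is no ∂_3, so H_2 ≅ Z.

(K is a triangulation of the torus T^2.)

Hence the Betti numbers are b_0 = 1, b_1 = 2, b_2 = 1.

b_0 = 1, b_1 = 2, b_2 = 1.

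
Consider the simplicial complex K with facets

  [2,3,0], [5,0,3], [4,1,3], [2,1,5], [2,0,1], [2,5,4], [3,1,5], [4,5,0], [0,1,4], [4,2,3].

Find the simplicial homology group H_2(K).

H_2 ≅ 0.

K has 6 vertices, 15 edges, 10 triangles.
rank ∂_2 = 10, rank ∂_3 = 0 ⇒ b_2 = 10 − 10 − 0 = 0. So H_2 = 0.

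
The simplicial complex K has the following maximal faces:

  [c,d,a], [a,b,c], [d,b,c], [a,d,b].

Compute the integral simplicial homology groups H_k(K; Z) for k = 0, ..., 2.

Order the vertices as a < b < c < d. Listing each simplex with vertices in this order, K has dimension 2 with simplices:

  0-simplices (4): a, b, c, d
  1-simplices (6): ab, ac, ad, bc, bd, cd
  2-simplices (4): abc, abd, acd, bcd

Hence C_0 ≅ Z^4, C_1 ≅ Z^6, C_2 ≅ Z^4.

∂_1: C_1 → C_0 maps an edge to its endpoints' difference, ∂[p,q] = q − p. For instance
  ∂ac = c − a.
As a 4×6 matrix over Z this has rank 3, with invariant factors (1,1,1).

The boundary map ∂_2: C_2 → C_1 sends each 2-simplex [p,q,r] to [q,r] − [p,r] + [p,q]. For instance
  ∂abc = bc − ac + ab,
  ∂acd = cd − ad + ac.
As a 6×4 matrix over Z this has rank 3, with invariant factors (1,1,1).

Reading off H_k = ker ∂_k / im ∂_{k+1}:

  H_0: rank C_0 − rank ∂_1 = 4 − 3 = 1, and the invariant factors of ∂_1 are all 1, so H_0 = Z.
  H_1: rank ker ∂_1 − rank ∂_2 = (6 − 3) − 3 = 0, and the invariant factors of ∂_2 are all 1, so H_1 = 0.
  H_2: rank ker ∂_2 − rank ∂_3 = (4 − 3) − 0 = 1, and there is no ∂_3, so H_2 = Z.

As a check, the Euler characteristic is 4 − 6 + 4 = 2, which agrees with 1 − 0 + 1 = 2.
(K is a triangulation of the 2-sphere S^2.)

H_0 ≅ Z,  H_1 = 0,  H_2 ≅ Z.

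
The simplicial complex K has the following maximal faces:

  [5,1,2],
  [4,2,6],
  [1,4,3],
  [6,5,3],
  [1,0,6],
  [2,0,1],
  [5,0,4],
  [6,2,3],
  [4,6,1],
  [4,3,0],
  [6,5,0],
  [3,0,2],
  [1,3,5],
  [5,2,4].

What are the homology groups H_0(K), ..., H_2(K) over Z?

Take the total order 0 < 1 < 2 < 3 < 4 < 5 < 6 on the vertex set. Then K (dimension 2) consists of the simplices:

  0-simplices (7): [0], [1], [2], [3], [4], [5], [6]
  1-simplices (21): [0,1], [0,2], [0,3], [0,4], [0,5], [0,6], [1,2], [1,3], [1,4], [1,5], [1,6], [2,3], [2,4], [2,5], [2,6], [3,4], [3,5], [3,6], [4,5], [4,6], [5,6]
  2-simplices (14): [0,1,2], [0,1,6], [0,2,3], [0,3,4], [0,4,5], [0,5,6], [1,2,5], [1,3,4], [1,3,5], [1,4,6], [2,3,6], [2,4,5], [2,4,6], [3,5,6]

Hence C_0 ≅ Z^7, C_1 ≅ Z^21, C_2 ≅ Z^14.

∂_1: C_1 → C_0 maps an edge to its endpoints' difference, ∂[p,q] = q − p.
The 7×21 boundary matrix has rank 6 and Smith normal form diag(1,1,1,1,1,1).

∂_2: C_2 → C_1 maps a triangle to the signed sum of its edges. For instance
  ∂[1,2,5] = [2,5] − [1,5] + [1,2],
  ∂[1,3,5] = [3,5] − [1,5] + [1,3].
The 21×14 boundary matrix has rank 13 and Smith normal form diag(1,1,1,1,1,1,1,1,1,1,1,1,1).

Computing H_k = (kernel of ∂_k) / (image of ∂_{k+1}):

  H_0: rank C_0 − rank ∂_1 = 7 − 6 = 1, and the invariant factors of ∂_1 are all 1, so H_0 = Z.
  H_1: rank ker ∂_1 − rank ∂_2 = (21 − 6) − 13 = 2, and the invariant factors of ∂_2 are all 1, so H_1 = Z^2.
  H_2: rank ker ∂_2 − rank ∂_3 = (14 − 13) − 0 = 1, and there is no ∂_3, so H_2 = Z.

H_0 = Z,  H_1 = Z^2,  H_2 = Z.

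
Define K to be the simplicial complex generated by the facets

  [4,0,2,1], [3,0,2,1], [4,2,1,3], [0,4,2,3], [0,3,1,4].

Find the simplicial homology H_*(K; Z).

Fix the vertex order 0 < 1 < 2 < 3 < 4 and write every simplex with vertices in increasing order. Then dim K = 3 and the simplices of K are:

  0-simplices (5): [0], [1], [2], [3], [4]
  1-simplices (10): [0,1], [0,2], [0,3], [0,4], [1,2], [1,3], [1,4], [2,3], [2,4], [3,4]
  2-simplices (10): [0,1,2], [0,1,3], [0,1,4], [0,2,3], [0,2,4], [0,3,4], [1,2,3], [1,2,4], [1,3,4], [2,3,4]
  3-simplices (5): [0,1,2,3], [0,1,2,4], [0,1,3,4], [0,2,3,4], [1,2,3,4]

so the chain groups are C_0 ≅ Z^5, C_1 ≅ Z^10, C_2 ≅ Z^10, C_3 ≅ Z^5.

Boundary ∂_1: C_1 → C_0 sends each edge [p,q] (with p < q) to q − p. For instance
  ∂[2,3] = [3] − [2].
The resulting 5×10 matrix has rank 4, and its Smith normal form has invariant factors (1,1,1,1).

The boundary map ∂_2: C_2 → C_1 sends each 2-simplex [p,q,r] to [q,r] − [p,r] + [p,q]. For instance
  ∂[0,2,4] = [2,4] − [0,4] + [0,2],
  ∂[1,3,4] = [3,4] − [1,4] + [1,3].
This gives a 10×10 integer matrix of rank 6; reducing to Smith normal form yields diagonal entries (1,1,1,1,1,1).

Boundary ∂_3: C_3 → C_2 sends each 3-simplex σ to the alternating sum Σ_i (−1)^i (σ with its i-th vertex removed). For instance
  ∂[0,1,2,3] = [1,2,3] − [0,2,3] + [0,1,3] − [0,1,2],
  ∂[0,1,3,4] = [1,3,4] − [0,3,4] + [0,1,4] − [0,1,3].
As a 10×5 matrix over Z this has rank 4, with invariant factors (1,1,1,1).

Reading off H_k = ker ∂_k / im ∂_{k+1}:

  H_0: rank C_0 − rank ∂_1 = 5 − 4 = 1, and the invariant factors of ∂_1 are all 1, so H_0 = Z.
  H_1: rank ker ∂_1 − rank ∂_2 = (10 − 4) − 6 = 0, and the invariant factors of ∂_2 are all 1, so H_1 = 0.
  H_2: rank ker ∂_2 − rank ∂_3 = (10 − 6) − 4 = 0, and the invariant factors of ∂_3 are all 1, so H_2 = 0.
  H_3: rank ker ∂_3 − rank ∂_4 = (5 − 4) − 0 = 1, and there is no ∂_4, so H_3 = Z.

As a check, the Euler characteristic is 5 − 10 + 10 − 5 = 0, which agrees with 1 − 0 + 0 − 1 = 0.
(K is a triangulation of the 3-sphere S^3.)

H_0 ≅ Z,  H_1 = 0,  H_2 = 0,  H_3 ≅ Z.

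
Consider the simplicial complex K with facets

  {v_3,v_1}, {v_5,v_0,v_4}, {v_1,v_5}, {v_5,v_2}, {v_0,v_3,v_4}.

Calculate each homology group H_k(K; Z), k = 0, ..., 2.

H_0 = Z,  H_1 = Z,  H_2 = 0.

K has 6 vertices, 8 edges, 2 triangles.
rank ∂_0 = 0, rank ∂_1 = 5 ⇒ b_0 = 6 − 0 − 5 = 1; all invariant factors of ∂_1 are 1 so no torsion. So H_0 ≅ Z.
rank ∂_1 = 5, rank ∂_2 = 2 ⇒ b_1 = 8 − 5 − 2 = 1; all invariant factors of ∂_2 are 1 so no torsion. So H_1 ≅ Z.
rank ∂_2 = 2, rank ∂_3 = 0 ⇒ b_2 = 2 − 2 − 0 = 0. So H_2 ≅ 0.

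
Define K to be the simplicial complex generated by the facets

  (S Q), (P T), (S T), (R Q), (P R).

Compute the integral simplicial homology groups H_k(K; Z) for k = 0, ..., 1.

H_0 = Z,  H_1 = Z.

We work with the vertex ordering P < Q < R < S < T. The simplices of K, each written with vertices in increasing order, are:

  0-simplices (5): P, Q, R, S, T
  1-simplices (5): PR, PT, QR, QS, ST

giving chain groups C_0 ≅ Z^5, C_1 ≅ Z^5.

∂_1: C_1 → C_0 sends each edge [p,q] (with p < q) to q − p. For instance
  ∂PR = R − P.
This gives a 5×5 integer matrix of rank 4; reducing to Smith normal form yields diagonal entries (1,1,1,1).

From H_k ≅ ker(∂_k) / im(∂_{k+1}) we obtain:

  H_0: rank C_0 − rank ∂_1 = 5 − 4 = 1, and the invariant factors of ∂_1 are all 1, so H_0 ≅ Z.
  H_1: rank ker ∂_1 − rank ∂_2 = (5 − 4) − 0 = 1, and there is no ∂_2, so H_1 ≅ Z.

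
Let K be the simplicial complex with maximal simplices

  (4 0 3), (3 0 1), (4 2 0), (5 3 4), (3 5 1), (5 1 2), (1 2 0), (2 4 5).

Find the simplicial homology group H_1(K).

H_1 = 0.

We work with the vertex ordering 0 < 1 < 2 < 3 < 4 < 5. The simplices of K, each written with vertices in increasing order, are:

  0-simplices (6): [0], [1], [2], [3], [4], [5]
  1-simplices (12): [0,1], [0,2], [0,3], [0,4], [1,2], [1,3], [1,5], [2,4], [2,5], [3,4], [3,5], [4,5]
  2-simplices (8): [0,1,2], [0,1,3], [0,2,4], [0,3,4], [1,2,5], [1,3,5], [2,4,5], [3,4,5]

Hence C_0 ≅ Z^6, C_1 ≅ Z^12, C_2 ≅ Z^8.

Boundary ∂_1: C_1 → C_0 is given by ∂[p,q] = [q] − [p]. For instance
  ∂[0,4] = [4] − [0].
As a 6×12 matrix over Z this has rank 5, with invariant factors (1,1,1,1,1).

∂_2: C_2 → C_1 acts by ∂[p,q,r] = [q,r] − [p,r] + [p,q]. For instance
  ∂[0,3,4] = [3,4] − [0,4] + [0,3],
  ∂[3,4,5] = [4,5] − [3,5] + [3,4].
As a 12×8 matrix over Z this has rank 7, with invariant factors (1,1,1,1,1,1,1).

Computing H_k = (kernel of ∂_k) / (image of ∂_{k+1}):

  H_1: rank ker ∂_1 − rank ∂_2 = (12 − 5) − 7 = 0, and the invariant factors of ∂_2 are all 1, so H_1 ≅ 0.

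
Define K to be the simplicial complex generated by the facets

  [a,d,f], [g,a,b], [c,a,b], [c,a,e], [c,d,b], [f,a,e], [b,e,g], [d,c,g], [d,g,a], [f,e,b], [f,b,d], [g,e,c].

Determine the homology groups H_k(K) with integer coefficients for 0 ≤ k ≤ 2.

H_0 = Z,  H_1 = Z/2,  H_2 = 0.

K has 7 vertices, 18 edges, 12 triangles.
rank ∂_0 = 0, rank ∂_1 = 6 ⇒ b_0 = 7 − 0 − 6 = 1; all invariant factors of ∂_1 are 1 so no torsion. So H_0 = Z.
rank ∂_1 = 6, rank ∂_2 = 12 ⇒ b_1 = 18 − 6 − 12 = 0; ∂_2 has invariant factor(s) [2] giving torsion. So H_1 = Z/2.
rank ∂_2 = 12, rank ∂_3 = 0 ⇒ b_2 = 12 − 12 − 0 = 0. So H_2 = 0.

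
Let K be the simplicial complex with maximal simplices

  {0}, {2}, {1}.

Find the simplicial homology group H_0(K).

H_0 = Z^3.

Fix the vertex order 0 < 1 < 2 and write every simplex with vertices in increasing order. Then dim K = 0 and the simplices of K are:

  0-simplices (3): [0], [1], [2]

giving chain groups C_0 ≅ Z^3.

Now H_k = ker ∂_k / im ∂_{k+1}, so:

  H_0: rank C_0 − rank ∂_1 = 3 − 0 = 3, and there is no ∂_1, so H_0 ≅ Z^3.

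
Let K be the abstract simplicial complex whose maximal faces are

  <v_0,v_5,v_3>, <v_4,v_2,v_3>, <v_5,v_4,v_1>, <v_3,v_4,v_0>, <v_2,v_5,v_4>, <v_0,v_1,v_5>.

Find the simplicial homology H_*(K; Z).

Fix the vertex order v_0 < v_1 < v_2 < v_3 < v_4 < v_5 and write every simplex with vertices in increasing order. Then dim K = 2 and the simplices of K are:

  0-simplices (6): [v_0], [v_1], [v_2], [v_3], [v_4], [v_5]
  1-simplices (12): [v_0,v_1], [v_0,v_3], [v_0,v_4], [v_0,v_5], [v_1,v_4], [v_1,v_5], [v_2,v_3], [v_2,v_4], [v_2,v_5], [v_3,v_4], [v_3,v_5], [v_4,v_5]
  2-simplices (6): [v_0,v_1,v_5], [v_0,v_3,v_4], [v_0,v_3,v_5], [v_1,v_4,v_5], [v_2,v_3,v_4], [v_2,v_4,v_5]

giving chain groups C_0 ≅ Z^6, C_1 ≅ Z^12, C_2 ≅ Z^6.

The boundary map ∂_1: C_1 → C_0 is given by ∂[p,q] = [q] − [p]. For instance
  ∂[v_3,v_5] = [v_5] − [v_3].
The 6×12 boundary matrix has rank 5 and Smith normal form diag(1,1,1,1,1).

The boundary map ∂_2: C_2 → C_1 acts by ∂[p,q,r] = [q,r] − [p,r] + [p,q]. For instance
  ∂[v_1,v_4,v_5] = [v_4,v_5] − [v_1,v_5] + [v_1,v_4],
  ∂[v_0,v_3,v_4] = [v_3,v_4] − [v_0,v_4] + [v_0,v_3].
The resulting 12×6 matrix has rank 6, and its Smith normal form has invariant factors (1,1,1,1,1,1).

Computing H_k = (kernel of ∂_k) / (image of ∂_{k+1}):

  H_0: rank C_0 − rank ∂_1 = 6 − 5 = 1, and the invariant factors of ∂_1 are all 1, so H_0 = Z.
  H_1: rank ker ∂_1 − rank ∂_2 = (12 − 5) − 6 = 1, and the invariant factors of ∂_2 are all 1, so H_1 = Z.
  H_2: rank ker ∂_2 − rank ∂_3 = (6 − 6) − 0 = 0, and there is no ∂_3, so H_2 = 0.

As a check, the Euler characteristic is 6 − 12 + 6 = 0, which agrees with 1 − 1 + 0 = 0.
(K is a triangulation of the cylinder S^1 x I.)

H_0 = Z,  H_1 = Z,  H_2 = 0.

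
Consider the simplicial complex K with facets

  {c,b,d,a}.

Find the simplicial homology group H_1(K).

H_1 ≅ 0.

Order the vertices as a < b < c < d. Listing each simplex with vertices in this order, K has dimension 3 with simplices:

  0-simplices (4): a, b, c, d
  1-simplices (6): ab, ac, ad, bc, bd, cd
  2-simplices (4): abc, abd, acd, bcd
  3-simplices (1): abcd

so the chain groups are C_0 ≅ Z^4, C_1 ≅ Z^6, C_2 ≅ Z^4, C_3 ≅ Z^1.

∂_1: C_1 → C_0 maps an edge to its endpoints' difference, ∂[p,q] = q − p.
The resulting 4×6 matrix has rank 3, and its Smith normal form has invariant factors (1,1,1).

∂_2: C_2 → C_1 maps a triangle to the signed sum of its edges. For instance
  ∂abd = bd − ad + ab,
  ∂acd = cd − ad + ac.
As a 6×4 matrix over Z this has rank 3, with invariant factors (1,1,1).

∂_3: C_3 → C_2 sends each 3-simplex σ to the alternating sum Σ_i (−1)^i (σ with its i-th vertex removed). For instance
  ∂abcd = bcd − acd + abd − abc.
This gives a 4×1 integer matrix of rank 1; reducing to Smith normal form yields diagonal entries (1).

From H_k ≅ ker(∂_k) / im(∂_{k+1}) we obtain:

  H_1: rank ker ∂_1 − rank ∂_2 = (6 − 3) − 3 = 0, and the invariant factors of ∂_2 are all 1, so H_1 ≅ 0.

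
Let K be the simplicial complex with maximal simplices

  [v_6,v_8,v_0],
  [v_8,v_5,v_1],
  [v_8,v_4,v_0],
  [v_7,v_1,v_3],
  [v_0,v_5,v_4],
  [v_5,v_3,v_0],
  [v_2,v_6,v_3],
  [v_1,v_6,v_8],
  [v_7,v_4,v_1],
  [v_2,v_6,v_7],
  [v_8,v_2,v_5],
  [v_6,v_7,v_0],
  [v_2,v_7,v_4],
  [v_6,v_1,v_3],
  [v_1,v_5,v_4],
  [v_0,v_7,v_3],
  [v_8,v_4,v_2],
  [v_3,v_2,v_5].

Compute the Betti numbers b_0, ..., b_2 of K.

We work with the vertex ordering v_0 < v_1 < v_2 < v_3 < v_4 < v_5 < v_6 < v_7 < v_8. The simplices of K, each written with vertices in increasing order, are:

  0-simplices (9): [v_0], [v_1], [v_2], [v_3], [v_4], [v_5], [v_6], [v_7], [v_8]
  1-simplices (27): (27 of them)
  2-simplices (18): (18 of them)

giving chain groups C_0 ≅ Z^9, C_1 ≅ Z^27, C_2 ≅ Z^18.

Boundary ∂_1: C_1 → C_0 sends each edge [p,q] (with p < q) to q − p. For instance
  ∂[v_0,v_8] = [v_8] − [v_0].
This gives a 9×27 integer matrix of rank 8; reducing to Smith normal form yields diagonal entries (1,1,1,1,1,1,1,1).

Boundary ∂_2: C_2 → C_1 sends each 2-simplex [p,q,r] to [q,r] − [p,r] + [p,q]. For instance
  ∂[v_0,v_3,v_5] = [v_3,v_5] − [v_0,v_5] + [v_0,v_3],
  ∂[v_1,v_5,v_8] = [v_5,v_8] − [v_1,v_8] + [v_1,v_5].
The resulting 27×18 matrix has rank 18, and its Smith normal form has invariant factors (1,1,1,1,1,1,1,1,1,1,1,1,1,1,1,1,1,2).

From H_k ≅ ker(∂_k) / im(∂_{k+1}) we obtain:

  H_0: rank C_0 − rank ∂_1 = 9 − 8 = 1, and the invariant factors of ∂_1 are all 1, so H_0 = Z.
  H_1: rank ker ∂_1 − rank ∂_2 = (27 − 8) − 18 = 1, and ∂_2 has invariant factor 2 > 1, so H_1 = Z ⊕ Z/2.
  H_2: rank ker ∂_2 − rank ∂_3 = (18 − 18) − 0 = 0, and there is no ∂_3, so H_2 = 0.

(K is a triangulation of the Klein bottle.)

Hence the Betti numbers are b_0 = 1, b_1 = 1, b_2 = 0.

b_0 = 1, b_1 = 1, b_2 = 0.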